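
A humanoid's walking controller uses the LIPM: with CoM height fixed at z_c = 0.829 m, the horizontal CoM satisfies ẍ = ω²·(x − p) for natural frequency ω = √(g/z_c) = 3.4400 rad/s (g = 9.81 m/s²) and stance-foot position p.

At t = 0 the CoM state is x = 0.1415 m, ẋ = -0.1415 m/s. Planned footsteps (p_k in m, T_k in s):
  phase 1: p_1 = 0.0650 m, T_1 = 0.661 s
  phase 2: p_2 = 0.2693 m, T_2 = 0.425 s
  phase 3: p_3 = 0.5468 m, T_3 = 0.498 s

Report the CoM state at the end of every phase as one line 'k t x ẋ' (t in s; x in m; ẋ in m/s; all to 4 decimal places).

1 0.6610 0.2429 0.5702
2 1.0860 0.5476 1.1107
3 1.5840 1.4154 3.1878

phase 1: p=0.0650, T=0.661, ωT=2.273840, cosh=4.909779, sinh=4.806862; start (x,ẋ)=(0.141500, -0.141500) → end (x,ẋ)=(0.242874, 0.570240)
phase 2: p=0.2693, T=0.425, ωT=1.462000, cosh=2.273176, sinh=2.041404; start (x,ẋ)=(0.242874, 0.570240) → end (x,ẋ)=(0.547627, 1.110681)
phase 3: p=0.5468, T=0.498, ωT=1.713120, cosh=2.863271, sinh=2.682968; start (x,ẋ)=(0.547627, 1.110681) → end (x,ẋ)=(1.415425, 3.187817)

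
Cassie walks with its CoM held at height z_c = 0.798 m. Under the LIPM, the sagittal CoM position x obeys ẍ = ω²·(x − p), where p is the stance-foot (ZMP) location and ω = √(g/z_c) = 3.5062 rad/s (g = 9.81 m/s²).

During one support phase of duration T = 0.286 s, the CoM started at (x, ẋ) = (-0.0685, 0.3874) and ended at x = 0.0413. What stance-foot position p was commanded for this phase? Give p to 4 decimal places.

p = -0.0309

ωT = 3.5062·0.286 = 1.002773; cosh(ωT) = 1.546346, sinh(ωT) = 1.179485
x(T) = p + (x₀−p)·cosh(ωT) + (ẋ₀/ω)·sinh(ωT) ⇒ p·(1 − cosh) = x(T) − x₀·cosh − (ẋ₀/ω)·sinh
numerator   = 0.0413 − (-0.0685)·1.546346 − (0.3874/3.5062)·1.179485 = 0.016903
denominator = 1 − 1.546346 = -0.546346
p = 0.016903 / -0.546346 = -0.0309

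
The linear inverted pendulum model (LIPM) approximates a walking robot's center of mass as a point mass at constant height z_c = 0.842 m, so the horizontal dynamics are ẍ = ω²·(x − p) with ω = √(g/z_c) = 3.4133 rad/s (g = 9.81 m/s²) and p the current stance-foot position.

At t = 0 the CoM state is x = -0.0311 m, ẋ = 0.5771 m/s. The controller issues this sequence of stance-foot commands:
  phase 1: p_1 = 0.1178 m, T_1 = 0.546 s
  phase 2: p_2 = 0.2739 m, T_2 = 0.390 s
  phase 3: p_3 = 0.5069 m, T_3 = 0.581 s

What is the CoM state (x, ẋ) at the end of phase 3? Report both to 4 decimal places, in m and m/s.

x = -0.7173, ẋ = -4.0436

phase 1: p=0.1178, T=0.546, ωT=1.863662, cosh=3.301203, sinh=3.146099; start (x,ẋ)=(-0.031100, 0.577100) → end (x,ẋ)=(0.158174, 0.306150)
phase 2: p=0.2739, T=0.390, ωT=1.331187, cosh=2.024849, sinh=1.760685; start (x,ẋ)=(0.158174, 0.306150) → end (x,ẋ)=(0.197494, -0.075576)
phase 3: p=0.5069, T=0.581, ωT=1.983127, cosh=3.701533, sinh=3.563895; start (x,ẋ)=(0.197494, -0.075576) → end (x,ẋ)=(-0.717287, -4.043560)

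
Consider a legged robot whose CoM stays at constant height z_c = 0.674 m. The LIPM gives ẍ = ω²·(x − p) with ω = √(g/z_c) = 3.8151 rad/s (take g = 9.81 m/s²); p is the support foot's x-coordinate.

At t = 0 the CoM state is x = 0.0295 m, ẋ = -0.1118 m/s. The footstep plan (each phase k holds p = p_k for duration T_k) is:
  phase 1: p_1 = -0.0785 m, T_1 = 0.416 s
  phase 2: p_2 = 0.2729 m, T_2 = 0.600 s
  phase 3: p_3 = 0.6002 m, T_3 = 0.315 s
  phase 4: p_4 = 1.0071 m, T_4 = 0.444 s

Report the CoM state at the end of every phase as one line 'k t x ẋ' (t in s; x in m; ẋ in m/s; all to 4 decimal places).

phase 1: p=-0.0785, T=0.416, ωT=1.587082, cosh=2.546990, sinh=2.342469; start (x,ẋ)=(0.029500, -0.111800) → end (x,ẋ)=(0.127930, 0.680416)
phase 2: p=0.2729, T=0.600, ωT=2.289060, cosh=4.983511, sinh=4.882149; start (x,ẋ)=(0.127930, 0.680416) → end (x,ẋ)=(0.421161, 0.690661)
phase 3: p=0.6002, T=0.315, ωT=1.201757, cosh=1.813310, sinh=1.512644; start (x,ẋ)=(0.421161, 0.690661) → end (x,ẋ)=(0.549387, 0.219170)
phase 4: p=1.0071, T=0.444, ωT=1.693904, cosh=2.812241, sinh=2.628441; start (x,ẋ)=(0.549387, 0.219170) → end (x,ẋ)=(-0.129102, -3.973483)

1 0.4160 0.1279 0.6804
2 1.0160 0.4212 0.6907
3 1.3310 0.5494 0.2192
4 1.7750 -0.1291 -3.9735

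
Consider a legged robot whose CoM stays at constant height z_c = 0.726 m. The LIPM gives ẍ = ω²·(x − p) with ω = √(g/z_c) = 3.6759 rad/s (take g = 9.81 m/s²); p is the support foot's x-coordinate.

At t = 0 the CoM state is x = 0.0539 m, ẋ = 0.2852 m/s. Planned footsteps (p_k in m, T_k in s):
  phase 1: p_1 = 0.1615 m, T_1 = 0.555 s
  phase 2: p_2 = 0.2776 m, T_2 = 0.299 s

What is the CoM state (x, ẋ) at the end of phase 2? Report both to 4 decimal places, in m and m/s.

x = -0.2664, ẋ = -1.8281

phase 1: p=0.1615, T=0.555, ωT=2.040125, cosh=3.910790, sinh=3.780777; start (x,ẋ)=(0.053900, 0.285200) → end (x,ẋ)=(0.034036, -0.380042)
phase 2: p=0.2776, T=0.299, ωT=1.099094, cosh=1.667309, sinh=1.334137; start (x,ẋ)=(0.034036, -0.380042) → end (x,ẋ)=(-0.266429, -1.828122)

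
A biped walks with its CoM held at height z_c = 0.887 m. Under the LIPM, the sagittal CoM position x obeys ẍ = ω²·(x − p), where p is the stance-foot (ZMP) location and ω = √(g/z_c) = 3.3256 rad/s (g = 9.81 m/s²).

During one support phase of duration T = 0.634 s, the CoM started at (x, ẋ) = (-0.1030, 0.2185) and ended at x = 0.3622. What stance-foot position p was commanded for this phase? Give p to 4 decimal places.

ωT = 3.3256·0.634 = 2.108430; cosh(ωT) = 4.178367, sinh(ωT) = 4.056938
x(T) = p + (x₀−p)·cosh(ωT) + (ẋ₀/ω)·sinh(ωT) ⇒ p·(1 − cosh) = x(T) − x₀·cosh − (ẋ₀/ω)·sinh
numerator   = 0.3622 − (-0.1030)·4.178367 − (0.2185/3.3256)·4.056938 = 0.526021
denominator = 1 − 4.178367 = -3.178367
p = 0.526021 / -3.178367 = -0.1655

p = -0.1655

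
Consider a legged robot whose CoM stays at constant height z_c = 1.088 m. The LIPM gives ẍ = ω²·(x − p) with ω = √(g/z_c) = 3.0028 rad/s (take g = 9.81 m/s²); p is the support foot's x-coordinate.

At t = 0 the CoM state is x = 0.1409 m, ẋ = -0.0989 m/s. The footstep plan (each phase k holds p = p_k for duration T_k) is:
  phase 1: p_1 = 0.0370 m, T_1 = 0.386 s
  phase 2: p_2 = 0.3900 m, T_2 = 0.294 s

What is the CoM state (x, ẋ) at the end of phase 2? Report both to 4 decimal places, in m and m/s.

x = 0.1725, ẋ = -0.2679

phase 1: p=0.0370, T=0.386, ωT=1.159081, cosh=1.750388, sinh=1.436614; start (x,ẋ)=(0.140900, -0.098900) → end (x,ẋ)=(0.171549, 0.275097)
phase 2: p=0.3900, T=0.294, ωT=0.882823, cosh=1.415665, sinh=1.002051; start (x,ẋ)=(0.171549, 0.275097) → end (x,ẋ)=(0.172548, -0.267864)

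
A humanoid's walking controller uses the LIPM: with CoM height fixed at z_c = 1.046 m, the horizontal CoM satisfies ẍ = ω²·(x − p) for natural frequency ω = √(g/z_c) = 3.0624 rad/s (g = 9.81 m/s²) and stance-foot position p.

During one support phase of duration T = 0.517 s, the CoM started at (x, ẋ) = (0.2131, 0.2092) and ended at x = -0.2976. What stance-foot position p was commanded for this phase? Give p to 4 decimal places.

ωT = 3.0624·0.517 = 1.583261; cosh(ωT) = 2.538059, sinh(ωT) = 2.332754
x(T) = p + (x₀−p)·cosh(ωT) + (ẋ₀/ω)·sinh(ωT) ⇒ p·(1 − cosh) = x(T) − x₀·cosh − (ẋ₀/ω)·sinh
numerator   = -0.2976 − (0.2131)·2.538059 − (0.2092/3.0624)·2.332754 = -0.997816
denominator = 1 − 2.538059 = -1.538059
p = -0.997816 / -1.538059 = 0.6488

p = 0.6488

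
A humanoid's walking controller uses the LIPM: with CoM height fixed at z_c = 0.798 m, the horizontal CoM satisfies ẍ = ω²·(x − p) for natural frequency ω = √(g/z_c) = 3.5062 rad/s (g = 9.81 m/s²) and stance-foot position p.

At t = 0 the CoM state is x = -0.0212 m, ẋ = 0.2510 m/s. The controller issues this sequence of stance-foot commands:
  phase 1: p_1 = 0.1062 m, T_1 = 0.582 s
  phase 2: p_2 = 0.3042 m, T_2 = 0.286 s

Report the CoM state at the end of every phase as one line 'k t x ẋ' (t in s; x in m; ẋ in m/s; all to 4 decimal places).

phase 1: p=0.1062, T=0.582, ωT=2.040608, cosh=3.912620, sinh=3.782670; start (x,ẋ)=(-0.021200, 0.251000) → end (x,ẋ)=(-0.121476, -0.707613)
phase 2: p=0.3042, T=0.286, ωT=1.002773, cosh=1.546346, sinh=1.179485; start (x,ẋ)=(-0.121476, -0.707613) → end (x,ẋ)=(-0.592083, -2.854601)

1 0.5820 -0.1215 -0.7076
2 0.8680 -0.5921 -2.8546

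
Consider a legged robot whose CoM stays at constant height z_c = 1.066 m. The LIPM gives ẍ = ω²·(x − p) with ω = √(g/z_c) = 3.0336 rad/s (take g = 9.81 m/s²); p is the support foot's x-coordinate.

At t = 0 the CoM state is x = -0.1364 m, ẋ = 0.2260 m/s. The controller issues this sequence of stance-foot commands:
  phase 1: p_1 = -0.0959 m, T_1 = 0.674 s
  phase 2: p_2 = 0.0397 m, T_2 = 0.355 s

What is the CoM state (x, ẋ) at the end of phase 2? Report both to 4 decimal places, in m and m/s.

x = 0.2006, ẋ = 0.6437

phase 1: p=-0.0959, T=0.674, ωT=2.044646, cosh=3.927926, sinh=3.798500; start (x,ẋ)=(-0.136400, 0.226000) → end (x,ẋ)=(0.028003, 0.421025)
phase 2: p=0.0397, T=0.355, ωT=1.076928, cosh=1.638144, sinh=1.297504; start (x,ẋ)=(0.028003, 0.421025) → end (x,ẋ)=(0.200616, 0.643659)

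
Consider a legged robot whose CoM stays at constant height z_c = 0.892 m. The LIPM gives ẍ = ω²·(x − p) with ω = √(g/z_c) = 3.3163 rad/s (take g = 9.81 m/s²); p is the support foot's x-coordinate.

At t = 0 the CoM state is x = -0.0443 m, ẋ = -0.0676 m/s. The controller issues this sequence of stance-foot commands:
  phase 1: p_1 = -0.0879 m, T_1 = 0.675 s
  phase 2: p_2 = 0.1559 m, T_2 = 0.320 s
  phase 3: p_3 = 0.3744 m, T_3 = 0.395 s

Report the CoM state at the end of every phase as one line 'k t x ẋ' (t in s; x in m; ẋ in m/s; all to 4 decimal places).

1 0.6750 0.0244 0.3497
2 0.9950 0.0773 0.0111
3 1.3900 -0.2105 -1.6709

phase 1: p=-0.0879, T=0.675, ωT=2.238503, cosh=4.742947, sinh=4.636329; start (x,ẋ)=(-0.044300, -0.067600) → end (x,ẋ)=(0.024385, 0.349747)
phase 2: p=0.1559, T=0.320, ωT=1.061216, cosh=1.617959, sinh=1.271924; start (x,ẋ)=(0.024385, 0.349747) → end (x,ẋ)=(0.077255, 0.011134)
phase 3: p=0.3744, T=0.395, ωT=1.309939, cosh=1.987891, sinh=1.718055; start (x,ẋ)=(0.077255, 0.011134) → end (x,ẋ)=(-0.210525, -1.670878)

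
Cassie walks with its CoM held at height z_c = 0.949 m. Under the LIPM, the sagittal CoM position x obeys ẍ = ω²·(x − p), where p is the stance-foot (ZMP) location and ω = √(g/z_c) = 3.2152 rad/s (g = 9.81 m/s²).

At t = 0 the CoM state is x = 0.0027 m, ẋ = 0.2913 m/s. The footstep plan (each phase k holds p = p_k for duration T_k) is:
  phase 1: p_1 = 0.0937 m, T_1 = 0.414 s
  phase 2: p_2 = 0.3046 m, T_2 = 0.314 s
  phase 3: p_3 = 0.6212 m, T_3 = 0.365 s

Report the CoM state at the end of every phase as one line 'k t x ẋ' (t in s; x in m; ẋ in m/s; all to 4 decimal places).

1 0.4140 0.0690 0.0747
2 0.7280 -0.0340 -0.7855
3 1.0930 -0.8967 -4.4716

phase 1: p=0.0937, T=0.414, ωT=1.331093, cosh=2.024683, sinh=1.760495; start (x,ẋ)=(0.002700, 0.291300) → end (x,ẋ)=(0.068956, 0.074699)
phase 2: p=0.3046, T=0.314, ωT=1.009573, cosh=1.554401, sinh=1.190027; start (x,ẋ)=(0.068956, 0.074699) → end (x,ẋ)=(-0.034037, -0.785502)
phase 3: p=0.6212, T=0.365, ωT=1.173548, cosh=1.771356, sinh=1.462088; start (x,ẋ)=(-0.034037, -0.785502) → end (x,ẋ)=(-0.896659, -4.471612)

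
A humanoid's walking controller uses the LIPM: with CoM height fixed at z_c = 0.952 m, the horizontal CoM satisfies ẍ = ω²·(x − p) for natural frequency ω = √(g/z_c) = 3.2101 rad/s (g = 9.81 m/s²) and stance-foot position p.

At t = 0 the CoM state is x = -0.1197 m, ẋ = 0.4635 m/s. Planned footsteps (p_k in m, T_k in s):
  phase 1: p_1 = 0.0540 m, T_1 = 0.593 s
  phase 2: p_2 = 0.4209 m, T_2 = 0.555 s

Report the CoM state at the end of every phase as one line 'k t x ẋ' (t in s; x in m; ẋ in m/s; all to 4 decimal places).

phase 1: p=0.0540, T=0.593, ωT=1.903589, cosh=3.429484, sinh=3.280451; start (x,ẋ)=(-0.119700, 0.463500) → end (x,ẋ)=(-0.068043, -0.239595)
phase 2: p=0.4209, T=0.555, ωT=1.781606, cosh=3.053876, sinh=2.885508; start (x,ẋ)=(-0.068043, -0.239595) → end (x,ẋ)=(-1.287641, -5.260666)

1 0.5930 -0.0680 -0.2396
2 1.1480 -1.2876 -5.2607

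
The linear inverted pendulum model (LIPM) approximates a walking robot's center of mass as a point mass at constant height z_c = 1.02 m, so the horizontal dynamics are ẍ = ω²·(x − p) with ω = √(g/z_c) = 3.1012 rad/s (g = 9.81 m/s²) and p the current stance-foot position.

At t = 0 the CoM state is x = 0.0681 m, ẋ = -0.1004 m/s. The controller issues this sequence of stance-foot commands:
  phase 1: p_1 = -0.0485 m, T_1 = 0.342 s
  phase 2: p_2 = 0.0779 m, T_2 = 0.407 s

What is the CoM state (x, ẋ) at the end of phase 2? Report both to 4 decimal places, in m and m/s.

x = 0.2737, ẋ = 0.6730

phase 1: p=-0.0485, T=0.342, ωT=1.060610, cosh=1.617189, sinh=1.270944; start (x,ẋ)=(0.068100, -0.100400) → end (x,ẋ)=(0.098918, 0.297208)
phase 2: p=0.0779, T=0.407, ωT=1.262188, cosh=1.908089, sinh=1.625056; start (x,ẋ)=(0.098918, 0.297208) → end (x,ẋ)=(0.273744, 0.673021)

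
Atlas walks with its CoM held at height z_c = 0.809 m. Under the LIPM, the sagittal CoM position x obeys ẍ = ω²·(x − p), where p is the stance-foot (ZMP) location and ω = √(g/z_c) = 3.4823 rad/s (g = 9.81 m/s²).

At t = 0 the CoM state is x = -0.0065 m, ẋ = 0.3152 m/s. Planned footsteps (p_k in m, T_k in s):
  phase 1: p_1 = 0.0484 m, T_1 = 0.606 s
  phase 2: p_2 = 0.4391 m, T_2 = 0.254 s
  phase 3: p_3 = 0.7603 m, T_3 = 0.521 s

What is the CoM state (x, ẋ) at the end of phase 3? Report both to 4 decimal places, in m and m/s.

x = -0.9849, ẋ = -5.7994

phase 1: p=0.0484, T=0.606, ωT=2.110274, cosh=4.185852, sinh=4.064648; start (x,ẋ)=(-0.006500, 0.315200) → end (x,ẋ)=(0.186508, 0.542308)
phase 2: p=0.4391, T=0.254, ωT=0.884504, cosh=1.417351, sinh=1.004432; start (x,ẋ)=(0.186508, 0.542308) → end (x,ẋ)=(0.237511, -0.114859)
phase 3: p=0.7603, T=0.521, ωT=1.814278, cosh=3.149801, sinh=2.986845; start (x,ẋ)=(0.237511, -0.114859) → end (x,ẋ)=(-0.984897, -5.799356)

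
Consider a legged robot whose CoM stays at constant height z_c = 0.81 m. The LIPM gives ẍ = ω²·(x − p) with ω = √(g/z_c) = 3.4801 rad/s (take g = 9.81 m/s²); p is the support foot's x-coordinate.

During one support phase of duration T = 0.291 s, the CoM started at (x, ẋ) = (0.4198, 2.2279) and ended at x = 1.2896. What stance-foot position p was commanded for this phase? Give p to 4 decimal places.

p = 0.2320

ωT = 3.4801·0.291 = 1.012709; cosh(ωT) = 1.558141, sinh(ωT) = 1.194908
x(T) = p + (x₀−p)·cosh(ωT) + (ẋ₀/ω)·sinh(ωT) ⇒ p·(1 − cosh) = x(T) − x₀·cosh − (ẋ₀/ω)·sinh
numerator   = 1.2896 − (0.4198)·1.558141 − (2.2279/3.4801)·1.194908 = -0.129467
denominator = 1 − 1.558141 = -0.558141
p = -0.129467 / -0.558141 = 0.2320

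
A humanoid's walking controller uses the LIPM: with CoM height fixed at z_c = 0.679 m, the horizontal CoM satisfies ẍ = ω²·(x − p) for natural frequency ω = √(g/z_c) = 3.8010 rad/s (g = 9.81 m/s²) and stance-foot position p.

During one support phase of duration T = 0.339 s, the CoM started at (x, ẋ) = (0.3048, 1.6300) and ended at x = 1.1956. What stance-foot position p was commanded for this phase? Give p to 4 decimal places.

p = 0.1239

ωT = 3.8010·0.339 = 1.288539; cosh(ωT) = 1.951578, sinh(ωT) = 1.675905
x(T) = p + (x₀−p)·cosh(ωT) + (ẋ₀/ω)·sinh(ωT) ⇒ p·(1 − cosh) = x(T) − x₀·cosh − (ẋ₀/ω)·sinh
numerator   = 1.1956 − (0.3048)·1.951578 − (1.6300/3.8010)·1.675905 = -0.117927
denominator = 1 − 1.951578 = -0.951578
p = -0.117927 / -0.951578 = 0.1239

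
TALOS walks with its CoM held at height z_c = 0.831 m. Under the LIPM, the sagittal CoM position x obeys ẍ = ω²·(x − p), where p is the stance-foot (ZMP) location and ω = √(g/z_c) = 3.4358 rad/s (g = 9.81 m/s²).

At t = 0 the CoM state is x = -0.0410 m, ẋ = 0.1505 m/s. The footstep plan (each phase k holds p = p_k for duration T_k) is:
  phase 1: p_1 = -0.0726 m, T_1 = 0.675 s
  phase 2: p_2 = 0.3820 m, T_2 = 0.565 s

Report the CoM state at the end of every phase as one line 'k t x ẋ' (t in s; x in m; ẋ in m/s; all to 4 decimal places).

1 0.6750 0.3101 1.3191
2 1.2400 1.4363 3.8472

phase 1: p=-0.0726, T=0.675, ωT=2.319165, cosh=5.132768, sinh=5.034413; start (x,ẋ)=(-0.041000, 0.150500) → end (x,ẋ)=(0.310120, 1.319074)
phase 2: p=0.3820, T=0.565, ωT=1.941227, cosh=3.555411, sinh=3.411883; start (x,ẋ)=(0.310120, 1.319074) → end (x,ẋ)=(1.436330, 3.847238)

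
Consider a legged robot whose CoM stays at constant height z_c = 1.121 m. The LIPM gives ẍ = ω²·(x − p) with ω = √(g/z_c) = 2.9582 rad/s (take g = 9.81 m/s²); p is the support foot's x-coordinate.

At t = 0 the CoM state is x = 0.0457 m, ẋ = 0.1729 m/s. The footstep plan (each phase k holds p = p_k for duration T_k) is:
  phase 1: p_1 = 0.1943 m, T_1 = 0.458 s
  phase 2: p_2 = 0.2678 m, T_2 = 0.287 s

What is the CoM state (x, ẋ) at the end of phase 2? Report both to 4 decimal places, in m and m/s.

x = -0.2536, ẋ = -1.3819

phase 1: p=0.1943, T=0.458, ωT=1.354856, cosh=2.067093, sinh=1.809108; start (x,ẋ)=(0.045700, 0.172900) → end (x,ẋ)=(-0.007132, -0.437863)
phase 2: p=0.2678, T=0.287, ωT=0.849003, cosh=1.382579, sinh=0.954738; start (x,ẋ)=(-0.007132, -0.437863) → end (x,ẋ)=(-0.253632, -1.381871)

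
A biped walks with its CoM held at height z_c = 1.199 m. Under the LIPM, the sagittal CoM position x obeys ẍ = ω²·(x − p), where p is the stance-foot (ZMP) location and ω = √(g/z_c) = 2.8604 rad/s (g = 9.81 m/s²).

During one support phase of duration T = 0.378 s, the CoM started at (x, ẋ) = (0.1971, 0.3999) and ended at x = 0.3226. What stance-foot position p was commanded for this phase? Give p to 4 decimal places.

p = 0.2855

ωT = 2.8604·0.378 = 1.081231; cosh(ωT) = 1.643742, sinh(ωT) = 1.304565
x(T) = p + (x₀−p)·cosh(ωT) + (ẋ₀/ω)·sinh(ωT) ⇒ p·(1 − cosh) = x(T) − x₀·cosh − (ẋ₀/ω)·sinh
numerator   = 0.3226 − (0.1971)·1.643742 − (0.3999/2.8604)·1.304565 = -0.183767
denominator = 1 − 1.643742 = -0.643742
p = -0.183767 / -0.643742 = 0.2855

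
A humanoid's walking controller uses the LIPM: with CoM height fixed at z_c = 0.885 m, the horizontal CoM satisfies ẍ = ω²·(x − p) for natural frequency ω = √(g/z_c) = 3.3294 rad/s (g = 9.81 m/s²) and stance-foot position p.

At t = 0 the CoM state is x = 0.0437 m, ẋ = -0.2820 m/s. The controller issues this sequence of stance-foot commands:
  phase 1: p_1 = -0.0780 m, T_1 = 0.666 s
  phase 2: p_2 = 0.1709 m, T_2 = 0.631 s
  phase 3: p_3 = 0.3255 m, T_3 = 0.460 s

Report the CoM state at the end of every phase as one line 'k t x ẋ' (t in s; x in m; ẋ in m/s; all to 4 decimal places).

1 0.6660 0.1031 0.5282
2 1.2970 0.5284 1.2826
3 1.7570 1.6660 4.5943

phase 1: p=-0.0780, T=0.666, ωT=2.217380, cosh=4.646068, sinh=4.537174; start (x,ẋ)=(0.043700, -0.282000) → end (x,ẋ)=(0.103128, 0.528217)
phase 2: p=0.1709, T=0.631, ωT=2.100851, cosh=4.147739, sinh=4.025387; start (x,ẋ)=(0.103128, 0.528217) → end (x,ẋ)=(0.528437, 1.282620)
phase 3: p=0.3255, T=0.460, ωT=1.531524, cosh=2.420713, sinh=2.204507; start (x,ẋ)=(0.528437, 1.282620) → end (x,ẋ)=(1.666018, 4.594349)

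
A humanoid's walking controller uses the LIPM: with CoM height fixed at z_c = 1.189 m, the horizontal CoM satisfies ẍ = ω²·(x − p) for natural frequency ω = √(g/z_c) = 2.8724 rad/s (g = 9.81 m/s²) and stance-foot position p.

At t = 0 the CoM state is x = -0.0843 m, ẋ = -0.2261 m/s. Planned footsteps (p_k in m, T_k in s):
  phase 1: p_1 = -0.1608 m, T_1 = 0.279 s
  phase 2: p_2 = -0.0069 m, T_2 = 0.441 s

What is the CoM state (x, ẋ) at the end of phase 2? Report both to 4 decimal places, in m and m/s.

phase 1: p=-0.1608, T=0.279, ωT=0.801400, cosh=1.338679, sinh=0.889979; start (x,ẋ)=(-0.084300, -0.226100) → end (x,ẋ)=(-0.128445, -0.107113)
phase 2: p=-0.0069, T=0.441, ωT=1.266728, cosh=1.915487, sinh=1.633735; start (x,ẋ)=(-0.128445, -0.107113) → end (x,ẋ)=(-0.300641, -0.775554)

x = -0.3006, ẋ = -0.7756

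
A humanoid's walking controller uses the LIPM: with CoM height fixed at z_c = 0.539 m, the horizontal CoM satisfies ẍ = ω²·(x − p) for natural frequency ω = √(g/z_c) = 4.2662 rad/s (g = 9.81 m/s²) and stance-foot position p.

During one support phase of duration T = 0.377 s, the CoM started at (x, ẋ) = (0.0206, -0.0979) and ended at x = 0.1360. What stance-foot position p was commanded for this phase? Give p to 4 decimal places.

ωT = 4.2662·0.377 = 1.608357; cosh(ωT) = 2.597408, sinh(ωT) = 2.397192
x(T) = p + (x₀−p)·cosh(ωT) + (ẋ₀/ω)·sinh(ωT) ⇒ p·(1 − cosh) = x(T) − x₀·cosh − (ẋ₀/ω)·sinh
numerator   = 0.1360 − (0.0206)·2.597408 − (-0.0979/4.2662)·2.397192 = 0.137504
denominator = 1 − 2.597408 = -1.597408
p = 0.137504 / -1.597408 = -0.0861

p = -0.0861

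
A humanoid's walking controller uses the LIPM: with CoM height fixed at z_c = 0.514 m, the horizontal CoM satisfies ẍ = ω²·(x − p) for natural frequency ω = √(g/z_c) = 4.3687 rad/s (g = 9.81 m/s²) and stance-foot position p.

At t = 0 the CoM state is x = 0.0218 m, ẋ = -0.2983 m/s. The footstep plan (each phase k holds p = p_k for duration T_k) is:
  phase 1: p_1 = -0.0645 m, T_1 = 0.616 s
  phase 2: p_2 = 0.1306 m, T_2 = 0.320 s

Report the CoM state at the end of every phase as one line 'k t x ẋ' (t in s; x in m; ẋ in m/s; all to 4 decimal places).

1 0.6160 0.0736 0.5576
2 0.9360 0.2507 0.7242

phase 1: p=-0.0645, T=0.616, ωT=2.691119, cosh=7.407989, sinh=7.340184; start (x,ẋ)=(0.021800, -0.298300) → end (x,ẋ)=(0.073613, 0.557584)
phase 2: p=0.1306, T=0.320, ωT=1.397984, cosh=2.147064, sinh=1.899969; start (x,ẋ)=(0.073613, 0.557584) → end (x,ẋ)=(0.250741, 0.724155)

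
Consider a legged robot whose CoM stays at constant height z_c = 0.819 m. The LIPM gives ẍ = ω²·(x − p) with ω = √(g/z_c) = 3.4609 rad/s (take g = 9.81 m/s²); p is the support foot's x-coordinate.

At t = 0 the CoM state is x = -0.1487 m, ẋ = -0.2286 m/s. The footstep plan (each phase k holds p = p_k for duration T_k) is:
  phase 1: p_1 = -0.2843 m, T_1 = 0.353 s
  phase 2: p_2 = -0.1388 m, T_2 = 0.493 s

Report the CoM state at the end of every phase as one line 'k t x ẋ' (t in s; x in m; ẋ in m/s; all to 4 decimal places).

1 0.3530 -0.1366 0.3055
2 0.8460 0.1026 0.8894

phase 1: p=-0.2843, T=0.353, ωT=1.221698, cosh=1.843836, sinh=1.549107; start (x,ẋ)=(-0.148700, -0.228600) → end (x,ẋ)=(-0.136598, 0.305492)
phase 2: p=-0.1388, T=0.493, ωT=1.706224, cosh=2.844836, sinh=2.663286; start (x,ẋ)=(-0.136598, 0.305492) → end (x,ẋ)=(0.102552, 0.889374)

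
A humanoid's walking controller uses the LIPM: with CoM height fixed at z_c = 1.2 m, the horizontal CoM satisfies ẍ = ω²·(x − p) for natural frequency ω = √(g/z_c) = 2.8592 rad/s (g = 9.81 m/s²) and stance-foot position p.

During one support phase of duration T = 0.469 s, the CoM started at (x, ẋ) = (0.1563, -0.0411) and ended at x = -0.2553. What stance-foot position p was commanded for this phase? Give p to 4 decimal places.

ωT = 2.8592·0.469 = 1.340965; cosh(ωT) = 2.042162, sinh(ωT) = 1.780568
x(T) = p + (x₀−p)·cosh(ωT) + (ẋ₀/ω)·sinh(ωT) ⇒ p·(1 − cosh) = x(T) − x₀·cosh − (ẋ₀/ω)·sinh
numerator   = -0.2553 − (0.1563)·2.042162 − (-0.0411/2.8592)·1.780568 = -0.548895
denominator = 1 − 2.042162 = -1.042162
p = -0.548895 / -1.042162 = 0.5267

p = 0.5267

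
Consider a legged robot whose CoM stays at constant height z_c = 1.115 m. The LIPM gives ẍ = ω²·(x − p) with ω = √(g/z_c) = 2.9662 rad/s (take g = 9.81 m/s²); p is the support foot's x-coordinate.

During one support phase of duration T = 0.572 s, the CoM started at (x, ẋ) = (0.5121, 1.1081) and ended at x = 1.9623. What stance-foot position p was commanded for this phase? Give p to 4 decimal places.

ωT = 2.9662·0.572 = 1.696666; cosh(ωT) = 2.819512, sinh(ωT) = 2.636218
x(T) = p + (x₀−p)·cosh(ωT) + (ẋ₀/ω)·sinh(ωT) ⇒ p·(1 − cosh) = x(T) − x₀·cosh − (ẋ₀/ω)·sinh
numerator   = 1.9623 − (0.5121)·2.819512 − (1.1081/2.9662)·2.636218 = -0.466399
denominator = 1 − 2.819512 = -1.819512
p = -0.466399 / -1.819512 = 0.2563

p = 0.2563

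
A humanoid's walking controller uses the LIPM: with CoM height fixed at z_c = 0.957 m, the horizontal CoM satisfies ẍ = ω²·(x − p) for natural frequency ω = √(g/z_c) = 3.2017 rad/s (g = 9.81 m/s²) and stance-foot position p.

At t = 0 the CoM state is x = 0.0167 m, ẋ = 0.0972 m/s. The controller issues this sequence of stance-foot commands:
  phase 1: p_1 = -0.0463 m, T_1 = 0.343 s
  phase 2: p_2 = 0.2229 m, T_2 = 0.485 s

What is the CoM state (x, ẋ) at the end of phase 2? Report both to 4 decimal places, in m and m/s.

x = 0.2210, ẋ = 0.1689

phase 1: p=-0.0463, T=0.343, ωT=1.098183, cosh=1.666095, sinh=1.332618; start (x,ẋ)=(0.016700, 0.097200) → end (x,ẋ)=(0.099121, 0.430743)
phase 2: p=0.2229, T=0.485, ωT=1.552825, cosh=2.468223, sinh=2.256574; start (x,ẋ)=(0.099121, 0.430743) → end (x,ẋ)=(0.220975, 0.168880)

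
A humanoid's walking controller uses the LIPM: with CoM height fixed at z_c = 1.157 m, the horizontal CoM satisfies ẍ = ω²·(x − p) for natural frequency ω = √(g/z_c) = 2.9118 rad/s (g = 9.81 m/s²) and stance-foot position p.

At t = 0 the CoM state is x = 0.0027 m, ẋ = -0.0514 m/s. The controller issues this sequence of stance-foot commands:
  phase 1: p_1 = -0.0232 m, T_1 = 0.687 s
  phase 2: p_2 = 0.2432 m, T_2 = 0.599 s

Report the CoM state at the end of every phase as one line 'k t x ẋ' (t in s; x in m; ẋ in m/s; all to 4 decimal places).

1 0.6870 0.0102 0.0802
2 1.2860 -0.3672 -1.6448

phase 1: p=-0.0232, T=0.687, ωT=2.000407, cosh=3.763671, sinh=3.628390; start (x,ẋ)=(0.002700, -0.051400) → end (x,ẋ)=(0.010230, 0.080185)
phase 2: p=0.2432, T=0.599, ωT=1.744168, cosh=2.947965, sinh=2.773175; start (x,ẋ)=(0.010230, 0.080185) → end (x,ẋ)=(-0.367222, -1.644839)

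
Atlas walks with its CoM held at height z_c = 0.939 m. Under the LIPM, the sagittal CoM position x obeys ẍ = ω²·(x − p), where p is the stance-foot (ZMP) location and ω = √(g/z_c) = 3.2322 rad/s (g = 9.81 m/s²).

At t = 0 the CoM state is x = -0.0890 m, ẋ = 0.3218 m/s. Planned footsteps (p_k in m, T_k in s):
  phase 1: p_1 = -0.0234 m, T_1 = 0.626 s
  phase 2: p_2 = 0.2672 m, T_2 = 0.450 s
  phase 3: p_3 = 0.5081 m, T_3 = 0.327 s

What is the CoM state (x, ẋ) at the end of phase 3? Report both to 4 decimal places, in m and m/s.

x = -0.1009, ẋ = -1.6158

phase 1: p=-0.0234, T=0.626, ωT=2.023357, cosh=3.847943, sinh=3.715732; start (x,ẋ)=(-0.089000, 0.321800) → end (x,ẋ)=(0.094116, 0.450413)
phase 2: p=0.2672, T=0.450, ωT=1.454490, cosh=2.257909, sinh=2.024390; start (x,ẋ)=(0.094116, 0.450413) → end (x,ẋ)=(0.158494, -0.115540)
phase 3: p=0.5081, T=0.327, ωT=1.056929, cosh=1.612521, sinh=1.265000; start (x,ẋ)=(0.158494, -0.115540) → end (x,ẋ)=(-0.100867, -1.615757)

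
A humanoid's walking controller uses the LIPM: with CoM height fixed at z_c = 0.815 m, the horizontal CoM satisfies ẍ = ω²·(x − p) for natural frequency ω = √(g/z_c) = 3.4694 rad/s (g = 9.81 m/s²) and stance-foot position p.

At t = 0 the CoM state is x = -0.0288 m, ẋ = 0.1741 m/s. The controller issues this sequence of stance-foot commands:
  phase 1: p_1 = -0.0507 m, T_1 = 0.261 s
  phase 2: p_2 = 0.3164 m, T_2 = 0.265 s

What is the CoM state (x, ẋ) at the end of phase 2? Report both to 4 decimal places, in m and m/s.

phase 1: p=-0.0507, T=0.261, ωT=0.905513, cosh=1.438768, sinh=1.034434; start (x,ẋ)=(-0.028800, 0.174100) → end (x,ẋ)=(0.032719, 0.329086)
phase 2: p=0.3164, T=0.265, ωT=0.919391, cosh=1.453262, sinh=1.054500; start (x,ẋ)=(0.032719, 0.329086) → end (x,ẋ)=(0.004160, -0.559596)

x = 0.0042, ẋ = -0.5596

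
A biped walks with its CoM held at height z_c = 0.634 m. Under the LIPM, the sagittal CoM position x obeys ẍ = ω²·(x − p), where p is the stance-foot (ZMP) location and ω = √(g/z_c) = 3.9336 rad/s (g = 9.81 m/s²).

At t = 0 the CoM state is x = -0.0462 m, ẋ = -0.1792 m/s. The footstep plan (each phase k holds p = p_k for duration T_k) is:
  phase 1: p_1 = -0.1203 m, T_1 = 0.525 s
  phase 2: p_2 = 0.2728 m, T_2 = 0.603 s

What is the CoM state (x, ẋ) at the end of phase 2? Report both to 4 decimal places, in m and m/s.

x = -0.6451, ẋ = -3.4721

phase 1: p=-0.1203, T=0.525, ωT=2.065140, cosh=4.006601, sinh=3.879801; start (x,ẋ)=(-0.046200, -0.179200) → end (x,ẋ)=(-0.000160, 0.412900)
phase 2: p=0.2728, T=0.603, ωT=2.371961, cosh=5.405843, sinh=5.312545; start (x,ẋ)=(-0.000160, 0.412900) → end (x,ẋ)=(-0.645134, -3.472086)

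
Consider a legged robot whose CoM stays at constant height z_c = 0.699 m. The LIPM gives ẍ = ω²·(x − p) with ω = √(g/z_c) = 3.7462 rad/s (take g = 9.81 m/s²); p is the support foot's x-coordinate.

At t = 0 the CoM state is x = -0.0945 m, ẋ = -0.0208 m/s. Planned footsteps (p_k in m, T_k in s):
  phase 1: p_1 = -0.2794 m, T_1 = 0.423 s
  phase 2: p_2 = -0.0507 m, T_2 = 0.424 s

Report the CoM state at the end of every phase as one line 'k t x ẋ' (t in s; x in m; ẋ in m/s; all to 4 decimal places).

1 0.4230 0.1775 1.5654
2 0.8470 1.5115 5.9974

phase 1: p=-0.2794, T=0.423, ωT=1.584643, cosh=2.541284, sinh=2.336263; start (x,ẋ)=(-0.094500, -0.020800) → end (x,ẋ)=(0.177512, 1.565406)
phase 2: p=-0.0507, T=0.424, ωT=1.588389, cosh=2.550054, sinh=2.345800; start (x,ẋ)=(0.177512, 1.565406) → end (x,ẋ)=(1.511481, 5.997360)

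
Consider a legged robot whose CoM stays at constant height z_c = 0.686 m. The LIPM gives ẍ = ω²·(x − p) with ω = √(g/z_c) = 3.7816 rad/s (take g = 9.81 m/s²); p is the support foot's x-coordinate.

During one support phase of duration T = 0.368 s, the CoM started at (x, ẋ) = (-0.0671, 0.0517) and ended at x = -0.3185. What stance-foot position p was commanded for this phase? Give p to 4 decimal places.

ωT = 3.7816·0.368 = 1.391629; cosh(ωT) = 2.135032, sinh(ωT) = 1.886362
x(T) = p + (x₀−p)·cosh(ωT) + (ẋ₀/ω)·sinh(ωT) ⇒ p·(1 − cosh) = x(T) − x₀·cosh − (ẋ₀/ω)·sinh
numerator   = -0.3185 − (-0.0671)·2.135032 − (0.0517/3.7816)·1.886362 = -0.201029
denominator = 1 − 2.135032 = -1.135032
p = -0.201029 / -1.135032 = 0.1771

p = 0.1771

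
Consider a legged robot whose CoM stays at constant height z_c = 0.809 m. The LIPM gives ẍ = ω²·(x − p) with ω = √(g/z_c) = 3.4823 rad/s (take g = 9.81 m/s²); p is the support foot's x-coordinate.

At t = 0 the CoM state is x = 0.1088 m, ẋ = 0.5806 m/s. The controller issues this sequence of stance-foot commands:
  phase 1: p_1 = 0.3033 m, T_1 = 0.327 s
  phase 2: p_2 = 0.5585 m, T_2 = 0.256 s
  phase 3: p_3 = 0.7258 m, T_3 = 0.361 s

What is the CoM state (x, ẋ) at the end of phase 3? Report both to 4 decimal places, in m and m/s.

phase 1: p=0.3033, T=0.327, ωT=1.138712, cosh=1.721488, sinh=1.401256; start (x,ẋ)=(0.108800, 0.580600) → end (x,ẋ)=(0.202101, 0.050414)
phase 2: p=0.5585, T=0.256, ωT=0.891469, cosh=1.424381, sinh=1.014328; start (x,ẋ)=(0.202101, 0.050414) → end (x,ẋ)=(0.065536, -1.187063)
phase 3: p=0.7258, T=0.361, ωT=1.257110, cosh=1.899862, sinh=1.615387; start (x,ẋ)=(0.065536, -1.187063) → end (x,ẋ)=(-1.079271, -5.969412)

x = -1.0793, ẋ = -5.9694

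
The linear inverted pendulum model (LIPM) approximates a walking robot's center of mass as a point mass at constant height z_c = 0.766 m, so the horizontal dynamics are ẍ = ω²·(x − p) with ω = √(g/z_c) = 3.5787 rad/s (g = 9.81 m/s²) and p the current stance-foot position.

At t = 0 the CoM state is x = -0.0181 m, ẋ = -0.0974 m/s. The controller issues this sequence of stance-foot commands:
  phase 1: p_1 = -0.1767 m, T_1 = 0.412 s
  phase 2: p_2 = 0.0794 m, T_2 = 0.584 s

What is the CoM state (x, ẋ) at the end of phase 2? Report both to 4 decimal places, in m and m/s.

x = 1.3510, ẋ = 4.6454

phase 1: p=-0.1767, T=0.412, ωT=1.474424, cosh=2.298715, sinh=2.069805; start (x,ẋ)=(-0.018100, -0.097400) → end (x,ẋ)=(0.131543, 0.950889)
phase 2: p=0.0794, T=0.584, ωT=2.089961, cosh=4.104145, sinh=3.980453; start (x,ẋ)=(0.131543, 0.950889) → end (x,ẋ)=(1.351041, 4.645358)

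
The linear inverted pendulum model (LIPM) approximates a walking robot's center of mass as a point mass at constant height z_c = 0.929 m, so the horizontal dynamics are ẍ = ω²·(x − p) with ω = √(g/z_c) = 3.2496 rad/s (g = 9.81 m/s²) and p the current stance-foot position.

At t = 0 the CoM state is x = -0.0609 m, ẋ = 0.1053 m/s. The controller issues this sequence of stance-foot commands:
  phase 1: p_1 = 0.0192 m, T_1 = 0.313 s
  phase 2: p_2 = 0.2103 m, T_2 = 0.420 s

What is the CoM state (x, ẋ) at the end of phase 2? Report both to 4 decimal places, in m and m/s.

x = -0.4516, ẋ = -1.9584

phase 1: p=0.0192, T=0.313, ωT=1.017125, cosh=1.563433, sinh=1.201800; start (x,ẋ)=(-0.060900, 0.105300) → end (x,ẋ)=(-0.067088, -0.148191)
phase 2: p=0.2103, T=0.420, ωT=1.364832, cosh=2.085244, sinh=1.829821; start (x,ẋ)=(-0.067088, -0.148191) → end (x,ẋ)=(-0.451566, -1.958413)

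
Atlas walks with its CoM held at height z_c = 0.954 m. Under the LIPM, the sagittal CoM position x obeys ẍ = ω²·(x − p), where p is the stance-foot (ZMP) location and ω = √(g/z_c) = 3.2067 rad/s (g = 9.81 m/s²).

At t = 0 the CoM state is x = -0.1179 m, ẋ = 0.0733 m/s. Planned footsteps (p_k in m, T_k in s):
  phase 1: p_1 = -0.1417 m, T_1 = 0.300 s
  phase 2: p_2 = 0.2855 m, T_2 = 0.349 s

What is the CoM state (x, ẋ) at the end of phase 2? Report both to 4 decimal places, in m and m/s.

phase 1: p=-0.1417, T=0.300, ωT=0.962010, cosh=1.499538, sinh=1.117414; start (x,ẋ)=(-0.117900, 0.073300) → end (x,ẋ)=(-0.080469, 0.195197)
phase 2: p=0.2855, T=0.349, ωT=1.119138, cosh=1.694388, sinh=1.367827; start (x,ẋ)=(-0.080469, 0.195197) → end (x,ẋ)=(-0.251331, -1.274477)

x = -0.2513, ẋ = -1.2745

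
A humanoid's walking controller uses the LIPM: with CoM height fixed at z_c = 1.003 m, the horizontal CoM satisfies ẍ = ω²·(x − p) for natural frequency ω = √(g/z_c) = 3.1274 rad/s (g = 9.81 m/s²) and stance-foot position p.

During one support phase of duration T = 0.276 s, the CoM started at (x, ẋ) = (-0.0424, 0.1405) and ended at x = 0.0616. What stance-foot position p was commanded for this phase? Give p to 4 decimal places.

p = -0.1944

ωT = 3.1274·0.276 = 0.863162; cosh(ωT) = 1.396236, sinh(ωT) = 0.974410
x(T) = p + (x₀−p)·cosh(ωT) + (ẋ₀/ω)·sinh(ωT) ⇒ p·(1 − cosh) = x(T) − x₀·cosh − (ẋ₀/ω)·sinh
numerator   = 0.0616 − (-0.0424)·1.396236 − (0.1405/3.1274)·0.974410 = 0.077025
denominator = 1 − 1.396236 = -0.396236
p = 0.077025 / -0.396236 = -0.1944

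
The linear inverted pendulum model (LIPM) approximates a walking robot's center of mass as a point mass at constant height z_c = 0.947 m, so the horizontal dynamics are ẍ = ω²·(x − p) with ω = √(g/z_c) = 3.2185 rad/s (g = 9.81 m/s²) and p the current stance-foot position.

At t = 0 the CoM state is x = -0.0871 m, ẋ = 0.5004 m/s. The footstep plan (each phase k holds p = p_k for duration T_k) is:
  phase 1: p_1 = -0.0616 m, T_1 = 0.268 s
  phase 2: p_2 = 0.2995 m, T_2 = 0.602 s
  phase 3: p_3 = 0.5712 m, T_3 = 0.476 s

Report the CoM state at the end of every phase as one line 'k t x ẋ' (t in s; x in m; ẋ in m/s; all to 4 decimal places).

1 0.2680 0.0542 0.6185
2 0.8700 0.0835 -0.4924
3 1.3460 -0.9474 -4.6548

phase 1: p=-0.0616, T=0.268, ωT=0.862558, cosh=1.395647, sinh=0.973566; start (x,ẋ)=(-0.087100, 0.500400) → end (x,ẋ)=(0.054177, 0.618480)
phase 2: p=0.2995, T=0.602, ωT=1.937537, cosh=3.542845, sinh=3.398787; start (x,ẋ)=(0.054177, 0.618480) → end (x,ẋ)=(0.083484, -0.492406)
phase 3: p=0.5712, T=0.476, ωT=1.532006, cosh=2.421776, sinh=2.205674; start (x,ẋ)=(0.083484, -0.492406) → end (x,ẋ)=(-0.947391, -4.654776)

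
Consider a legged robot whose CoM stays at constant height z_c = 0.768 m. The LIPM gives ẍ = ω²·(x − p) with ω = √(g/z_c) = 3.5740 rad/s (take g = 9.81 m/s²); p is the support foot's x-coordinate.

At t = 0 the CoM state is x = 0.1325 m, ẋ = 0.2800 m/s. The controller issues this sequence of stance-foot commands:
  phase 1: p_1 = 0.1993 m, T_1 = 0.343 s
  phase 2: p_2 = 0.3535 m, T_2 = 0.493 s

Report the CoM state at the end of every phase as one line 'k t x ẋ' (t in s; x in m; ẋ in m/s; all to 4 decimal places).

phase 1: p=0.1993, T=0.343, ωT=1.225882, cosh=1.850334, sinh=1.556836; start (x,ẋ)=(0.132500, 0.280000) → end (x,ẋ)=(0.197666, 0.146410)
phase 2: p=0.3535, T=0.493, ωT=1.761982, cosh=2.997837, sinh=2.826132; start (x,ẋ)=(0.197666, 0.146410) → end (x,ẋ)=(0.002108, -1.135107)

1 0.3430 0.1977 0.1464
2 0.8360 0.0021 -1.1351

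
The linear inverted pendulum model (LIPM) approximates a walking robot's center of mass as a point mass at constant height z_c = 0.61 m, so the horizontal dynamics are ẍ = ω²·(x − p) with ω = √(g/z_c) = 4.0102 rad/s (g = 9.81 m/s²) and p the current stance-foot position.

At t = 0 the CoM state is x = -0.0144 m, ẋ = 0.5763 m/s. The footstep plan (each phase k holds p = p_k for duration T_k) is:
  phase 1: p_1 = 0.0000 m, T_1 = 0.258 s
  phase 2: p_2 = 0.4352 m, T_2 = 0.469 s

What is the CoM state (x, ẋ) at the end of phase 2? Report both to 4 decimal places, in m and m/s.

x = 0.1639, ẋ = -0.7876

phase 1: p=0.0000, T=0.258, ωT=1.034632, cosh=1.584713, sinh=1.229356; start (x,ẋ)=(-0.014400, 0.576300) → end (x,ẋ)=(0.153849, 0.842279)
phase 2: p=0.4352, T=0.469, ωT=1.880784, cosh=3.355557, sinh=3.203086; start (x,ẋ)=(0.153849, 0.842279) → end (x,ẋ)=(0.163868, -0.787643)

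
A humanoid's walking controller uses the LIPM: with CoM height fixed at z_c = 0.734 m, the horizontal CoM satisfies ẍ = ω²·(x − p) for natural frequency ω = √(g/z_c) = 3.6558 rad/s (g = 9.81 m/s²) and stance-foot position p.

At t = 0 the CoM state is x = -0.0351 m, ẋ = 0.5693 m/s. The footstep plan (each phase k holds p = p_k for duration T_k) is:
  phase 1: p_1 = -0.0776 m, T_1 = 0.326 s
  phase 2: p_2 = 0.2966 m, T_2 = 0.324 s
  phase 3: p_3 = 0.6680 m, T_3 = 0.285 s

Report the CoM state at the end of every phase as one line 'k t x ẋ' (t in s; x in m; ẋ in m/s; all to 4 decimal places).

1 0.3260 0.2316 1.2560
2 0.6500 0.6894 1.8929
3 0.9350 1.3446 3.1138

phase 1: p=-0.0776, T=0.326, ωT=1.191791, cosh=1.798325, sinh=1.494648; start (x,ẋ)=(-0.035100, 0.569300) → end (x,ẋ)=(0.231583, 1.256012)
phase 2: p=0.2966, T=0.324, ωT=1.184479, cosh=1.787445, sinh=1.481539; start (x,ẋ)=(0.231583, 1.256012) → end (x,ẋ)=(0.689394, 1.892907)
phase 3: p=0.6680, T=0.285, ωT=1.041903, cosh=1.593694, sinh=1.240912; start (x,ẋ)=(0.689394, 1.892907) → end (x,ẋ)=(1.344617, 3.113769)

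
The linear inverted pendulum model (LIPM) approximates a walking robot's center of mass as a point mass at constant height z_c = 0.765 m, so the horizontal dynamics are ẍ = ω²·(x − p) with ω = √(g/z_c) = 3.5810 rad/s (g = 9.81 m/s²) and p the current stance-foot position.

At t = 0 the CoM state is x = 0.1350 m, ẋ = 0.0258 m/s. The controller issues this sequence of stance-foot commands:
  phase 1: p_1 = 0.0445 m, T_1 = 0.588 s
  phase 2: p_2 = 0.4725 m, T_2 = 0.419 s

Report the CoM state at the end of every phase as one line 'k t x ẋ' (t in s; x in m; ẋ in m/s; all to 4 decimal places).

phase 1: p=0.0445, T=0.588, ωT=2.105628, cosh=4.167014, sinh=4.045245; start (x,ẋ)=(0.135000, 0.025800) → end (x,ẋ)=(0.450760, 1.418494)
phase 2: p=0.4725, T=0.419, ωT=1.500439, cosh=2.353345, sinh=2.130312; start (x,ẋ)=(0.450760, 1.418494) → end (x,ẋ)=(1.265189, 3.172354)

1 0.5880 0.4508 1.4185
2 1.0070 1.2652 3.1724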